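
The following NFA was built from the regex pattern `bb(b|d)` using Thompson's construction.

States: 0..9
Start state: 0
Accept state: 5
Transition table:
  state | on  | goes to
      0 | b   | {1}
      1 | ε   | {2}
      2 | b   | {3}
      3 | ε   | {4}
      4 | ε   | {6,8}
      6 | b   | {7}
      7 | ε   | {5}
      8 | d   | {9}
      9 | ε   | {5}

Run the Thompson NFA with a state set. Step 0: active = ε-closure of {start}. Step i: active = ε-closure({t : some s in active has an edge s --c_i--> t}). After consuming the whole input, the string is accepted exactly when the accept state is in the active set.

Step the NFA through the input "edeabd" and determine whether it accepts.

initial (ε-close {0}): {0}
'e' @ 1: {}  — dead — no transitions
rest 'deabd' ignored (set empty)
final: {}; accept 5 not in set

Answer: REJECT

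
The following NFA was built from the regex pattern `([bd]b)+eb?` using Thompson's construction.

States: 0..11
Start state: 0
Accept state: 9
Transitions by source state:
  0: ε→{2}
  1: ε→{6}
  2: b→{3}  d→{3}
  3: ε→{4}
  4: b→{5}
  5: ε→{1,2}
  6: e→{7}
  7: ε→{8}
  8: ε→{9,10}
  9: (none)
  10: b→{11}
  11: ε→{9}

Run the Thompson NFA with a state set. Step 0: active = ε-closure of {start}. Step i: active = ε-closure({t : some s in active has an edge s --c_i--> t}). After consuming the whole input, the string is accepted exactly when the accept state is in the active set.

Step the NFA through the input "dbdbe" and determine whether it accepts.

Answer: ACCEPT

Steps:
S₀ = ε-closure({0}) = {0,2}
'd' @ 1: {3,4}
'b' @ 2: {1,2,5,6}
'd' @ 3: {3,4}
'b' @ 4: {1,2,5,6}
'e' @ 5: {7,8,9,10}  ✓accept
after full input: {7,8,9,10}  (accept=9 in)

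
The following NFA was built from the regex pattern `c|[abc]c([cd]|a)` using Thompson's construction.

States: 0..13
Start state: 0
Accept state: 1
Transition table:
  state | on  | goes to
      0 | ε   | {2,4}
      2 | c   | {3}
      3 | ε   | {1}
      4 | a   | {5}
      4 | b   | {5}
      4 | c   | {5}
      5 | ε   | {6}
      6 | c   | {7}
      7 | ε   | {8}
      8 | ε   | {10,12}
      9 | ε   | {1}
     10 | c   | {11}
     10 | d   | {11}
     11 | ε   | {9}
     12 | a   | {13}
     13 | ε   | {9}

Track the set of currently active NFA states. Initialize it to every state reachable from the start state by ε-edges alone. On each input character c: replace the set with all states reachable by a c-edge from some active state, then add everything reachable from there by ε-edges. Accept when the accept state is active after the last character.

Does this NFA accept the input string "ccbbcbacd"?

initial (ε-close {0}): {0,2,4}
'c' @ 1: {1,3,5,6}  ✓accept
'c' @ 2: {7,8,10,12}
'b' @ 3: {}  — no active states
rest 'bcbacd' ignored (set empty)
after full input: {}  (accept=1 not in)

Answer: REJECT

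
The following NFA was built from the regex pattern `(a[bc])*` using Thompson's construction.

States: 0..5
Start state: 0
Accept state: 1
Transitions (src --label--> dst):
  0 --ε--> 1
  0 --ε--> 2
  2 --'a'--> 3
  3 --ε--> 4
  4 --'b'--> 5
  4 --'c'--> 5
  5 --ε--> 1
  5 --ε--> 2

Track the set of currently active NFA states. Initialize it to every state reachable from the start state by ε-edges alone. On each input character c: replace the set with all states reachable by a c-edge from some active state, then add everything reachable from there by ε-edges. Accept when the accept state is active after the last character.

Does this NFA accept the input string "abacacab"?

S₀ = ε-closure({0}) = {0,1,2}
'a' @ 1: {3,4}
'b' @ 2: {1,2,5}  ✓accept
'a' @ 3: {3,4}
'c' @ 4: {1,2,5}  ✓accept
'a' @ 5: {3,4}
'c' @ 6: {1,2,5}  ✓accept
'a' @ 7: {3,4}
'b' @ 8: {1,2,5}  ✓accept
final: {1,2,5}; accept 1 in set

Answer: ACCEPT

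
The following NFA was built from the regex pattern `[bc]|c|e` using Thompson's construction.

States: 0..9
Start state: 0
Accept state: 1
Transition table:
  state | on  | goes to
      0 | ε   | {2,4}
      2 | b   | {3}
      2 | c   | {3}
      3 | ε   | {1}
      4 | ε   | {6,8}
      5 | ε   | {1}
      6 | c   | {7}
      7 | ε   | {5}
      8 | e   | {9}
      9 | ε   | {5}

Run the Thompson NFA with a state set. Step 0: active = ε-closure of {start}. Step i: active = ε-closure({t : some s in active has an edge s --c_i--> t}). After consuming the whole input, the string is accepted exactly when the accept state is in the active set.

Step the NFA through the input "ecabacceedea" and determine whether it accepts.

Answer: REJECT

Derivation:
initial (ε-close {0}): {0,2,4,6,8}
'e' @ 1: {1,5,9}  (accept∈set)
'c' @ 2: {}  — no active states
rest 'abacceedea' ignored (set empty)
final: {}; accept 1 not in set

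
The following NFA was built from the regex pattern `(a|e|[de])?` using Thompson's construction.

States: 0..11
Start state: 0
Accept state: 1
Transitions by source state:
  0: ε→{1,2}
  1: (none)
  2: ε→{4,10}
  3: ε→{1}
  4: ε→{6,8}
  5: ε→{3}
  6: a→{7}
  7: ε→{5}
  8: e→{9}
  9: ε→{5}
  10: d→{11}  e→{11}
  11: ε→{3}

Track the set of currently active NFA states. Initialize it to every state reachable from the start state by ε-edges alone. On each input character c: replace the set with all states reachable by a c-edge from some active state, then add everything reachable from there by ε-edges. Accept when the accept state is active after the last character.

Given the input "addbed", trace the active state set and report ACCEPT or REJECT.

Answer: REJECT

Trace:
start: ε-closure({0}) = {0,1,2,4,6,8,10}
'a' @ 1: {1,3,5,7}  [accepting]
'd' @ 2: {}  — state set empty
rest 'dbed' ignored (set empty)
final: {}; accept 1 not in set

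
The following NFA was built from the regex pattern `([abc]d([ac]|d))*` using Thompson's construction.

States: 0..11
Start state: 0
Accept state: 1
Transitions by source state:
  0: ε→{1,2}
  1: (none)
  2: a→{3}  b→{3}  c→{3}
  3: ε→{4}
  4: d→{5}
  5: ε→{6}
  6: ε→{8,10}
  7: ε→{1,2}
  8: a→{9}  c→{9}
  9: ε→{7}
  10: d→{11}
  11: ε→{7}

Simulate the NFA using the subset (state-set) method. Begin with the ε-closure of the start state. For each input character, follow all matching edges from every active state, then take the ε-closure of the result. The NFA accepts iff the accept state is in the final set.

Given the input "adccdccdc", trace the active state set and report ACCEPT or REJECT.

start: ε-closure({0}) = {0,1,2}
'a' @ 1: {3,4}
'd' @ 2: {5,6,8,10}
'c' @ 3: {1,2,7,9}  [accepting]
'c' @ 4: {3,4}
'd' @ 5: {5,6,8,10}
'c' @ 6: {1,2,7,9}  [accepting]
'c' @ 7: {3,4}
'd' @ 8: {5,6,8,10}
'c' @ 9: {1,2,7,9}  [accepting]
after full input: {1,2,7,9}  (accept=1 in)

Answer: ACCEPT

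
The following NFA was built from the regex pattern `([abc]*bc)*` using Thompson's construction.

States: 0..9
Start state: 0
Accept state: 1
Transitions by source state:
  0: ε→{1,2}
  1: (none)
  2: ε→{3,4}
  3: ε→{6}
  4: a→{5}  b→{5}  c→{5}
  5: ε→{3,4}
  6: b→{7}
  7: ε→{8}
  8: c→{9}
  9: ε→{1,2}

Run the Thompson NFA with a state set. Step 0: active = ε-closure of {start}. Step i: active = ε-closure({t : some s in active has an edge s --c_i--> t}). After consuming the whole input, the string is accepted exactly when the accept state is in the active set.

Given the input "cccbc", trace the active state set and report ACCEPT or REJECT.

S₀ = ε-closure({0}) = {0,1,2,3,4,6}
'c' @ 1: {3,4,5,6}
'c' @ 2: {3,4,5,6}
'c' @ 3: {3,4,5,6}
'b' @ 4: {3,4,5,6,7,8}
'c' @ 5: {1,2,3,4,5,6,9}  ✓accept
after full input: {1,2,3,4,5,6,9}  (accept=1 in)

Answer: ACCEPT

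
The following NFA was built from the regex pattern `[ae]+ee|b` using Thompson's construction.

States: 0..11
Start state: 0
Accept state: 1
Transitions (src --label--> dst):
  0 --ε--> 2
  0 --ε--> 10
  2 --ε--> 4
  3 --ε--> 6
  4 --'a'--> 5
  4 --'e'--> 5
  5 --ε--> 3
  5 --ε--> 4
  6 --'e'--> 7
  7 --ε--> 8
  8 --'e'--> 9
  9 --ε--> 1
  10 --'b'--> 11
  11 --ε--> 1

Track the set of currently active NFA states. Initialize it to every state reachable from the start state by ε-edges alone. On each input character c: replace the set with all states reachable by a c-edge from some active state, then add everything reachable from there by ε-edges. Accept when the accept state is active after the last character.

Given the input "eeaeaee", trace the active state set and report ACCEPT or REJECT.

Answer: ACCEPT

Derivation:
start: ε-closure({0}) = {0,2,4,10}
'e' @ 1: {3,4,5,6}
'e' @ 2: {3,4,5,6,7,8}
'a' @ 3: {3,4,5,6}
'e' @ 4: {3,4,5,6,7,8}
'a' @ 5: {3,4,5,6}
'e' @ 6: {3,4,5,6,7,8}
'e' @ 7: {1,3,4,5,6,7,8,9}  ✓accept
final: {1,3,4,5,6,7,8,9}; accept 1 in set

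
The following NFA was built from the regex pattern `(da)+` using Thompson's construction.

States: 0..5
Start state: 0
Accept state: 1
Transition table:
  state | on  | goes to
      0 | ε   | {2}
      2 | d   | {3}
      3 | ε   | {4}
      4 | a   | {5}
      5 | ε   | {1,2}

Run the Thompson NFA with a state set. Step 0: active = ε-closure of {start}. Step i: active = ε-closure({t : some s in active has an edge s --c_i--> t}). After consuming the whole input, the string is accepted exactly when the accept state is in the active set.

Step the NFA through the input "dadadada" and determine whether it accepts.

start: ε-closure({0}) = {0,2}
'd' @ 1: {3,4}
'a' @ 2: {1,2,5}  (accept∈set)
'd' @ 3: {3,4}
'a' @ 4: {1,2,5}  (accept∈set)
'd' @ 5: {3,4}
'a' @ 6: {1,2,5}  (accept∈set)
'd' @ 7: {3,4}
'a' @ 8: {1,2,5}  (accept∈set)
end set {1,2,5} — state 1 in

Answer: ACCEPT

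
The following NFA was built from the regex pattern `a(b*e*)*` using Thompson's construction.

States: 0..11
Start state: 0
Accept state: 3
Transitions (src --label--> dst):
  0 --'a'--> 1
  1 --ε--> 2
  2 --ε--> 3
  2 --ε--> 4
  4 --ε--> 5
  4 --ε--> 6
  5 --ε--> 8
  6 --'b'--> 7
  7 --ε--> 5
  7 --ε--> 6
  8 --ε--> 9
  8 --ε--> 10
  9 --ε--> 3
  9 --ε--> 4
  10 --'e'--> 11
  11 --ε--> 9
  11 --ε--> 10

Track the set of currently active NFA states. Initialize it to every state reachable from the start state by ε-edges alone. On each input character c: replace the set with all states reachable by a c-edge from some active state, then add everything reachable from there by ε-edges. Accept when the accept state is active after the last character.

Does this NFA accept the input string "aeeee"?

initial (ε-close {0}): {0}
'a' @ 1: {1,2,3,4,5,6,8,9,10}  (accept∈set)
'e' @ 2: {3,4,5,6,8,9,10,11}  (accept∈set)
'e' @ 3: {3,4,5,6,8,9,10,11}  (accept∈set)
'e' @ 4: {3,4,5,6,8,9,10,11}  (accept∈set)
'e' @ 5: {3,4,5,6,8,9,10,11}  (accept∈set)
end set {3,4,5,6,8,9,10,11} — state 3 in

Answer: ACCEPT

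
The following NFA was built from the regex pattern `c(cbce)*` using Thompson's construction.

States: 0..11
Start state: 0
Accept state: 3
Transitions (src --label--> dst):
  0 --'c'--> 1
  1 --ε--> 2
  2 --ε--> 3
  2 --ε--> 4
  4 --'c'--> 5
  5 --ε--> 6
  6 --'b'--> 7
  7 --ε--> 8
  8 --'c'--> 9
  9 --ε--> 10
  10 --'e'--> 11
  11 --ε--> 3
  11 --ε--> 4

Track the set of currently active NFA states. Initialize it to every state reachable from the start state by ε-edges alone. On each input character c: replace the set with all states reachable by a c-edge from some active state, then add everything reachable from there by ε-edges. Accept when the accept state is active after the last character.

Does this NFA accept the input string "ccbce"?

Answer: ACCEPT

Trace:
start: ε-closure({0}) = {0}
'c' @ 1: {1,2,3,4}  ✓accept
'c' @ 2: {5,6}
'b' @ 3: {7,8}
'c' @ 4: {9,10}
'e' @ 5: {3,4,11}  ✓accept
end set {3,4,11} — state 3 in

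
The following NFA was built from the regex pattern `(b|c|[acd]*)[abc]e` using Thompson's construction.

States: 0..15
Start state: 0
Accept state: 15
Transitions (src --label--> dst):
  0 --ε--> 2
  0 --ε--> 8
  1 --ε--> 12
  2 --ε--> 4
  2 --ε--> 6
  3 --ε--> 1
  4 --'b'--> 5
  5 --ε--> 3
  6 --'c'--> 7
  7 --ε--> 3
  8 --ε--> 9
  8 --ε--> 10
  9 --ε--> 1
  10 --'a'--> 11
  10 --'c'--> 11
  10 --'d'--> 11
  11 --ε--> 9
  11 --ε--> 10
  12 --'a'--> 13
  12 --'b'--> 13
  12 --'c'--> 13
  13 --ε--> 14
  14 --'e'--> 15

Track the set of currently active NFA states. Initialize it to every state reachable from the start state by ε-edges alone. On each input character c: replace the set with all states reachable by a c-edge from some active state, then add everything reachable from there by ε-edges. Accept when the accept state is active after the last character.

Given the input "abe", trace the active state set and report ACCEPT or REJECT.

Answer: ACCEPT

Trace:
S₀ = ε-closure({0}) = {0,1,2,4,6,8,9,10,12}
'a' @ 1: {1,9,10,11,12,13,14}
'b' @ 2: {13,14}
'e' @ 3: {15}  (accept∈set)
final: {15}; accept 15 in set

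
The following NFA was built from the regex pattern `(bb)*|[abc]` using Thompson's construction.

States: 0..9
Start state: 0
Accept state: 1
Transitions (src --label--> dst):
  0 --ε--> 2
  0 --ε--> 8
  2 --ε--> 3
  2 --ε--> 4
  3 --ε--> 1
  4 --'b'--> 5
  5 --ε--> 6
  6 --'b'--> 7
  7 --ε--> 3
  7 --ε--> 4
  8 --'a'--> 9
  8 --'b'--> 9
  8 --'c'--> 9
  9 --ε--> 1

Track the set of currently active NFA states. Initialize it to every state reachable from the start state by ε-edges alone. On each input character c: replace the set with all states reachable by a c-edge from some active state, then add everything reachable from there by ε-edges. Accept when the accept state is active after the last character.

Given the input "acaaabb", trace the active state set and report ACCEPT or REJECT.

Answer: REJECT

Derivation:
start: ε-closure({0}) = {0,1,2,3,4,8}
'a' @ 1: {1,9}  (accept∈set)
'c' @ 2: {}  — no active states
rest 'aaabb' ignored (set empty)
after full input: {}  (accept=1 not in)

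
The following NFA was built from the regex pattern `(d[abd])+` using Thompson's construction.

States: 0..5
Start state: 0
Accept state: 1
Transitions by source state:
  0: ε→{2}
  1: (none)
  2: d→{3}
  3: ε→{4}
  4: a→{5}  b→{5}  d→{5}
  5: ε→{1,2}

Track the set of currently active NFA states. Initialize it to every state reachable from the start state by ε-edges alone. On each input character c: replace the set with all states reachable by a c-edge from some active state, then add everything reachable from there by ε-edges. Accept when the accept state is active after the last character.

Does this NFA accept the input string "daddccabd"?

start: ε-closure({0}) = {0,2}
'd' @ 1: {3,4}
'a' @ 2: {1,2,5}  (accept∈set)
'd' @ 3: {3,4}
'd' @ 4: {1,2,5}  (accept∈set)
'c' @ 5: {}  — state set empty
rest 'cabd' ignored (set empty)
final: {}; accept 1 not in set

Answer: REJECT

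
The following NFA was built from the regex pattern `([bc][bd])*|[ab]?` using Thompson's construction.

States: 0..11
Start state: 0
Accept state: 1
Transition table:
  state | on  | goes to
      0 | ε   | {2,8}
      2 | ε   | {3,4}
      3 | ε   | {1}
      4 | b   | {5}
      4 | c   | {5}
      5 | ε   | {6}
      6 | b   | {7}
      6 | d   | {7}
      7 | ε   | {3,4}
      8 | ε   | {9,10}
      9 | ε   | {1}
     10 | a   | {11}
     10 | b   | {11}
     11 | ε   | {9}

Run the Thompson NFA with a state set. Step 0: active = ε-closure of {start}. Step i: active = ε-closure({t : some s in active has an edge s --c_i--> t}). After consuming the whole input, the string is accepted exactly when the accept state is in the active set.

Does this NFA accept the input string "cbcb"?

Answer: ACCEPT

Derivation:
initial (ε-close {0}): {0,1,2,3,4,8,9,10}
'c' @ 1: {5,6}
'b' @ 2: {1,3,4,7}  ✓accept
'c' @ 3: {5,6}
'b' @ 4: {1,3,4,7}  ✓accept
end set {1,3,4,7} — state 1 in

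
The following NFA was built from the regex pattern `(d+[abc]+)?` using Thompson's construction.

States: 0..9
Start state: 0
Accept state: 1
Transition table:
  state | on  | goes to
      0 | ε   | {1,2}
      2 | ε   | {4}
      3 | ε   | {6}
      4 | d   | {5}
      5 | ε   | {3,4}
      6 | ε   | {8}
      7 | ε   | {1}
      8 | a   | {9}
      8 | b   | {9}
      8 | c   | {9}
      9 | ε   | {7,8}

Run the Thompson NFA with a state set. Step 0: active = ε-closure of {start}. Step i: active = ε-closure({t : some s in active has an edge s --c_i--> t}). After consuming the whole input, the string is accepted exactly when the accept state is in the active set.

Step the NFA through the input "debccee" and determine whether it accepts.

Answer: REJECT

Trace:
initial (ε-close {0}): {0,1,2,4}
'd' @ 1: {3,4,5,6,8}
'e' @ 2: {}  — dead — no transitions
rest 'bccee' ignored (set empty)
after full input: {}  (accept=1 not in)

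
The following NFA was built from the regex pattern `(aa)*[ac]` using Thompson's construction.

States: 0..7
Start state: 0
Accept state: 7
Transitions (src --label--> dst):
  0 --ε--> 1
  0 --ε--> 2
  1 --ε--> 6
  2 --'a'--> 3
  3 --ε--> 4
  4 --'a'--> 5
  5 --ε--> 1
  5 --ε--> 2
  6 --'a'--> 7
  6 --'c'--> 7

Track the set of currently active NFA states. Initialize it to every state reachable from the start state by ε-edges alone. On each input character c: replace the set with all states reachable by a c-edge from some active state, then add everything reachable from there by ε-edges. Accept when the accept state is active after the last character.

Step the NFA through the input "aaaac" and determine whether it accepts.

start: ε-closure({0}) = {0,1,2,6}
'a' @ 1: {3,4,7}  ✓accept
'a' @ 2: {1,2,5,6}
'a' @ 3: {3,4,7}  ✓accept
'a' @ 4: {1,2,5,6}
'c' @ 5: {7}  ✓accept
after full input: {7}  (accept=7 in)

Answer: ACCEPT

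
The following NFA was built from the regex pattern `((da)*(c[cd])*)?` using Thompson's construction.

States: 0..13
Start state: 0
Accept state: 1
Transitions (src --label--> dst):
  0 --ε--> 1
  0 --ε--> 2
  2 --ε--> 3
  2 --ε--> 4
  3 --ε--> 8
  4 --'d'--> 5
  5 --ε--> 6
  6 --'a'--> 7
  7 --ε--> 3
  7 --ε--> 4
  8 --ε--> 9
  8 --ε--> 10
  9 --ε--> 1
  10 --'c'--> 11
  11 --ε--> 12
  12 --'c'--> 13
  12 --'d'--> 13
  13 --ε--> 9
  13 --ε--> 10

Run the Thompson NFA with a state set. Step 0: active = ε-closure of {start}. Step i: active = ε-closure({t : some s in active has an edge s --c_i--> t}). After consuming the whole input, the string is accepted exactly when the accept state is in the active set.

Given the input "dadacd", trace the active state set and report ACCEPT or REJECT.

start: ε-closure({0}) = {0,1,2,3,4,8,9,10}
'd' @ 1: {5,6}
'a' @ 2: {1,3,4,7,8,9,10}  ✓accept
'd' @ 3: {5,6}
'a' @ 4: {1,3,4,7,8,9,10}  ✓accept
'c' @ 5: {11,12}
'd' @ 6: {1,9,10,13}  ✓accept
final: {1,9,10,13}; accept 1 in set

Answer: ACCEPT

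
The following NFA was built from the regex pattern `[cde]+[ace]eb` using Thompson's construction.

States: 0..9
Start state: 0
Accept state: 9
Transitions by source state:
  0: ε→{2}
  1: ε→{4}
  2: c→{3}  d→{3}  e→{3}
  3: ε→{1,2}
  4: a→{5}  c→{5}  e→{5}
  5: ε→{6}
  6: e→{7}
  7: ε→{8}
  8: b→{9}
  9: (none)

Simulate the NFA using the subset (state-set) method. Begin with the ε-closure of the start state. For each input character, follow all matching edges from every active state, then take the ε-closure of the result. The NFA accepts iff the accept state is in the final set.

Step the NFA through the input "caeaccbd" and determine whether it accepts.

S₀ = ε-closure({0}) = {0,2}
'c' @ 1: {1,2,3,4}
'a' @ 2: {5,6}
'e' @ 3: {7,8}
'a' @ 4: {}  — no active states
rest 'ccbd' ignored (set empty)
after full input: {}  (accept=9 not in)

Answer: REJECT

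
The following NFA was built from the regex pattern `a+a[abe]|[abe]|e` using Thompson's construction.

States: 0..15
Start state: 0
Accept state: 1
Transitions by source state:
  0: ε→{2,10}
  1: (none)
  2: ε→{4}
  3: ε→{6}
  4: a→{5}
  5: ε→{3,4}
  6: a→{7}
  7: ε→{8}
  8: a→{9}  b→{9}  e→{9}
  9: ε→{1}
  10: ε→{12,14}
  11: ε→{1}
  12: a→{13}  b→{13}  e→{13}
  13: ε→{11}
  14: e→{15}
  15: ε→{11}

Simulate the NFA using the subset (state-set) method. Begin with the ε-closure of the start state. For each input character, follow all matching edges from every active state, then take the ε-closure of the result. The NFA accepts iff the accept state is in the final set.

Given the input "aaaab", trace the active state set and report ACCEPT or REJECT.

S₀ = ε-closure({0}) = {0,2,4,10,12,14}
'a' @ 1: {1,3,4,5,6,11,13}  (accept∈set)
'a' @ 2: {3,4,5,6,7,8}
'a' @ 3: {1,3,4,5,6,7,8,9}  (accept∈set)
'a' @ 4: {1,3,4,5,6,7,8,9}  (accept∈set)
'b' @ 5: {1,9}  (accept∈set)
after full input: {1,9}  (accept=1 in)

Answer: ACCEPT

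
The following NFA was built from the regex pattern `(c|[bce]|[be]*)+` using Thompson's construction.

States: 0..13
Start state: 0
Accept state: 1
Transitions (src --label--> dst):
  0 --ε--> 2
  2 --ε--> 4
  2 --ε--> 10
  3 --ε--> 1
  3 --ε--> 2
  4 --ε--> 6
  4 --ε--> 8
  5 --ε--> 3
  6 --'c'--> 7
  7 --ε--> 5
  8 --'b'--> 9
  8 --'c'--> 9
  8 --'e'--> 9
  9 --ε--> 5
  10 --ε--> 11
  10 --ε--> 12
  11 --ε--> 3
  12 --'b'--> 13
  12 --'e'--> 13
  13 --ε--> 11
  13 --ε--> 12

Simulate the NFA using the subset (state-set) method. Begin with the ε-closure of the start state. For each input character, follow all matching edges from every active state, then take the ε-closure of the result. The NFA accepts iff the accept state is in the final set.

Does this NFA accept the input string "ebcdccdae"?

S₀ = ε-closure({0}) = {0,1,2,3,4,6,8,10,11,12}
'e' @ 1: {1,2,3,4,5,6,8,9,10,11,12,13}  [accepting]
'b' @ 2: {1,2,3,4,5,6,8,9,10,11,12,13}  [accepting]
'c' @ 3: {1,2,3,4,5,6,7,8,9,10,11,12}  [accepting]
'd' @ 4: {}  — no active states
rest 'ccdae' ignored (set empty)
final: {}; accept 1 not in set

Answer: REJECT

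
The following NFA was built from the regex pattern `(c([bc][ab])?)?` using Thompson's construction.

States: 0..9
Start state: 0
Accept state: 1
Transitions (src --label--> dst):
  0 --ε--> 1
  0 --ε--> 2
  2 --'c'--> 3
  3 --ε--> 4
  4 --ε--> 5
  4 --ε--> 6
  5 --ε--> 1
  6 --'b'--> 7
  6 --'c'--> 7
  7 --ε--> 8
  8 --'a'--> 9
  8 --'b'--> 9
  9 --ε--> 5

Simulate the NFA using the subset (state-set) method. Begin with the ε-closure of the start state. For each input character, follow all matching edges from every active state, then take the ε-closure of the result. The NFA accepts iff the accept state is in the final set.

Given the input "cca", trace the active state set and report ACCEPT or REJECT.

Answer: ACCEPT

Derivation:
S₀ = ε-closure({0}) = {0,1,2}
'c' @ 1: {1,3,4,5,6}  (accept∈set)
'c' @ 2: {7,8}
'a' @ 3: {1,5,9}  (accept∈set)
after full input: {1,5,9}  (accept=1 in)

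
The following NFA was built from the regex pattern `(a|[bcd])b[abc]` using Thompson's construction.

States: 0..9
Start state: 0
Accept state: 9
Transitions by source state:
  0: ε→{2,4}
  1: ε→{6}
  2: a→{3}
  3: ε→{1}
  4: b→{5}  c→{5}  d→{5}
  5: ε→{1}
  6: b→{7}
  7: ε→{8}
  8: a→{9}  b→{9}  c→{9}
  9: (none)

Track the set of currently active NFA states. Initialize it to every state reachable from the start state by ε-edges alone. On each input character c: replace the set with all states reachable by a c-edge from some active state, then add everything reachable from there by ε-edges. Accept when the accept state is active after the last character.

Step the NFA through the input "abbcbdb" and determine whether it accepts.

start: ε-closure({0}) = {0,2,4}
'a' @ 1: {1,3,6}
'b' @ 2: {7,8}
'b' @ 3: {9}  [accepting]
'c' @ 4: {}  — no active states
rest 'bdb' ignored (set empty)
final: {}; accept 9 not in set

Answer: REJECT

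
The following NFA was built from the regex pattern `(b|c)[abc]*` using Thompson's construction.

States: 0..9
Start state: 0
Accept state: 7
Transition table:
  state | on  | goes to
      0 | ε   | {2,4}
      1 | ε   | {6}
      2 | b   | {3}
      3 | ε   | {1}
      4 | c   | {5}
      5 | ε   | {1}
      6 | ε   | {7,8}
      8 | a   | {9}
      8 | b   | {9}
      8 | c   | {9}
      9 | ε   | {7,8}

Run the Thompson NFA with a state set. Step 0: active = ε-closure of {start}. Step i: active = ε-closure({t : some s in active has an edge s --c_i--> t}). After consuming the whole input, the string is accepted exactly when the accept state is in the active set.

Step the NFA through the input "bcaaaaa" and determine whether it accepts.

Answer: ACCEPT

Trace:
S₀ = ε-closure({0}) = {0,2,4}
'b' @ 1: {1,3,6,7,8}  ✓accept
'c' @ 2: {7,8,9}  ✓accept
'a' @ 3: {7,8,9}  ✓accept
'a' @ 4: {7,8,9}  ✓accept
'a' @ 5: {7,8,9}  ✓accept
'a' @ 6: {7,8,9}  ✓accept
'a' @ 7: {7,8,9}  ✓accept
final: {7,8,9}; accept 7 in set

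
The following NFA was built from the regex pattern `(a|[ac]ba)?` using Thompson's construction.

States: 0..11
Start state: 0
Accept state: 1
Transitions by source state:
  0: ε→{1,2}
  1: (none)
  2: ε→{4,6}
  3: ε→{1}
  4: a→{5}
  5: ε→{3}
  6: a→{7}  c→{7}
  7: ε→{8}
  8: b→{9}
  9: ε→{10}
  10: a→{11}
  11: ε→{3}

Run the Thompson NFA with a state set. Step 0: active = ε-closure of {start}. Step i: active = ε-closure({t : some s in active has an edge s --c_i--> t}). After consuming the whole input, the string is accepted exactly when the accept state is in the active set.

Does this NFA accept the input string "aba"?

Answer: ACCEPT

Steps:
initial (ε-close {0}): {0,1,2,4,6}
'a' @ 1: {1,3,5,7,8}  (accept∈set)
'b' @ 2: {9,10}
'a' @ 3: {1,3,11}  (accept∈set)
end set {1,3,11} — state 1 in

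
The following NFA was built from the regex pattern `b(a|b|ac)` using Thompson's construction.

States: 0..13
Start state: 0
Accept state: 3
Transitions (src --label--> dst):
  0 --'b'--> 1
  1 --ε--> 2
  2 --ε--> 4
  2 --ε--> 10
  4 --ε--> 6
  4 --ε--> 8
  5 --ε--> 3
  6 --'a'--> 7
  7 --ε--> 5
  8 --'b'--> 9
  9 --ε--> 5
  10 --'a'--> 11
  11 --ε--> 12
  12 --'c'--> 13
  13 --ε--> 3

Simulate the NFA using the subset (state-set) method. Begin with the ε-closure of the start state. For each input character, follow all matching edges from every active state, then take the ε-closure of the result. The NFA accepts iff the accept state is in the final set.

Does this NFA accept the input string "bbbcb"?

Answer: REJECT

Steps:
initial (ε-close {0}): {0}
'b' @ 1: {1,2,4,6,8,10}
'b' @ 2: {3,5,9}  ✓accept
'b' @ 3: {}  — state set empty
rest 'cb' ignored (set empty)
end set {} — state 3 not in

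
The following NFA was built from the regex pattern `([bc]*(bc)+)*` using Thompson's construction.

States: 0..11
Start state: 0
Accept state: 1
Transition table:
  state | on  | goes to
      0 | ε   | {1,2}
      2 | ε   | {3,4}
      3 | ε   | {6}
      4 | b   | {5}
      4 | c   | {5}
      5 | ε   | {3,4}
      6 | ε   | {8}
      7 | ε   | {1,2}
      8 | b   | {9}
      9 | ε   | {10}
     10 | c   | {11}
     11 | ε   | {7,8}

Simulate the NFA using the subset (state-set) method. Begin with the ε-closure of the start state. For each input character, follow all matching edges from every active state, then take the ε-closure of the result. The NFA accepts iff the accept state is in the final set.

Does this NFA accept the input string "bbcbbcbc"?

start: ε-closure({0}) = {0,1,2,3,4,6,8}
'b' @ 1: {3,4,5,6,8,9,10}
'b' @ 2: {3,4,5,6,8,9,10}
'c' @ 3: {1,2,3,4,5,6,7,8,11}  ✓accept
'b' @ 4: {3,4,5,6,8,9,10}
'b' @ 5: {3,4,5,6,8,9,10}
'c' @ 6: {1,2,3,4,5,6,7,8,11}  ✓accept
'b' @ 7: {3,4,5,6,8,9,10}
'c' @ 8: {1,2,3,4,5,6,7,8,11}  ✓accept
after full input: {1,2,3,4,5,6,7,8,11}  (accept=1 in)

Answer: ACCEPT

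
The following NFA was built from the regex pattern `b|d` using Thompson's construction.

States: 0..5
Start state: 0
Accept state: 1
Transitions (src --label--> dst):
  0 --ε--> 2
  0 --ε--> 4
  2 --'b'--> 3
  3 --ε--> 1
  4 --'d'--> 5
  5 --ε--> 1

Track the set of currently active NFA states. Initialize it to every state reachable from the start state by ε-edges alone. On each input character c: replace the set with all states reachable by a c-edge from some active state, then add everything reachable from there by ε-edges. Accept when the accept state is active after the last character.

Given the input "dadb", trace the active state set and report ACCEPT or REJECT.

Answer: REJECT

Trace:
S₀ = ε-closure({0}) = {0,2,4}
'd' @ 1: {1,5}  ✓accept
'a' @ 2: {}  — state set empty
rest 'db' ignored (set empty)
final: {}; accept 1 not in set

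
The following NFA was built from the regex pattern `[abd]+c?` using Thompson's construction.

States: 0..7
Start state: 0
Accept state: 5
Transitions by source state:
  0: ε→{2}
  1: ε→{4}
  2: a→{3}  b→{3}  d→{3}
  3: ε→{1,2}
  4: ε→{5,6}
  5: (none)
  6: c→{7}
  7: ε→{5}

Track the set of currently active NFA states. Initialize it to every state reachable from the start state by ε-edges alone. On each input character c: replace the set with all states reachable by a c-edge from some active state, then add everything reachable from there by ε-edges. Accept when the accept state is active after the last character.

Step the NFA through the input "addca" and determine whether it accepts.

S₀ = ε-closure({0}) = {0,2}
'a' @ 1: {1,2,3,4,5,6}  ✓accept
'd' @ 2: {1,2,3,4,5,6}  ✓accept
'd' @ 3: {1,2,3,4,5,6}  ✓accept
'c' @ 4: {5,7}  ✓accept
'a' @ 5: {}  — state set empty
end set {} — state 5 not in

Answer: REJECT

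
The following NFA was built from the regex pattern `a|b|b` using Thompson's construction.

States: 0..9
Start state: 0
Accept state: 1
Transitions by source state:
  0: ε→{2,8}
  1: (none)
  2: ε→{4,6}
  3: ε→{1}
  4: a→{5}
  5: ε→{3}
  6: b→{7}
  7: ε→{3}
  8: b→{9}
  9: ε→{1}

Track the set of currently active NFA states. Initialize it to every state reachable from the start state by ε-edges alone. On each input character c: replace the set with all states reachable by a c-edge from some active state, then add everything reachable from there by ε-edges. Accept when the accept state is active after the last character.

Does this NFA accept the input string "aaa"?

Answer: REJECT

Steps:
S₀ = ε-closure({0}) = {0,2,4,6,8}
'a' @ 1: {1,3,5}  (accept∈set)
'a' @ 2: {}  — state set empty
rest 'a' ignored (set empty)
end set {} — state 1 not in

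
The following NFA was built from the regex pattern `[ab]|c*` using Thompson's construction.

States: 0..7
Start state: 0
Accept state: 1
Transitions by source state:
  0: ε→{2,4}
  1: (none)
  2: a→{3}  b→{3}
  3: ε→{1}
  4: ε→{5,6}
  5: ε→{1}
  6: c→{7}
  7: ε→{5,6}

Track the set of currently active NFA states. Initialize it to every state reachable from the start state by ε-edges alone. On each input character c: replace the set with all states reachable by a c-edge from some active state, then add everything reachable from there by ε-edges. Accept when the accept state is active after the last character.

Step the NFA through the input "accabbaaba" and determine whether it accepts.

Answer: REJECT

Derivation:
S₀ = ε-closure({0}) = {0,1,2,4,5,6}
'a' @ 1: {1,3}  (accept∈set)
'c' @ 2: {}  — dead — no transitions
rest 'cabbaaba' ignored (set empty)
final: {}; accept 1 not in set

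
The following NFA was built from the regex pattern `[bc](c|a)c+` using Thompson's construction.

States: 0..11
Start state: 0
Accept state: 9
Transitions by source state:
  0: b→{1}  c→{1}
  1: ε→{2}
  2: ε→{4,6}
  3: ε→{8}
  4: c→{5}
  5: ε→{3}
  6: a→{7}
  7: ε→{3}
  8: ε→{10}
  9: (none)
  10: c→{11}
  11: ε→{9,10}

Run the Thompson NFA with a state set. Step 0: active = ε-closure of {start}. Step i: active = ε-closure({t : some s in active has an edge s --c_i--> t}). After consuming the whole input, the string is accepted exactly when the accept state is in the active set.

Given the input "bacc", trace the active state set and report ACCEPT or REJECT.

Answer: ACCEPT

Trace:
S₀ = ε-closure({0}) = {0}
'b' @ 1: {1,2,4,6}
'a' @ 2: {3,7,8,10}
'c' @ 3: {9,10,11}  ✓accept
'c' @ 4: {9,10,11}  ✓accept
end set {9,10,11} — state 9 in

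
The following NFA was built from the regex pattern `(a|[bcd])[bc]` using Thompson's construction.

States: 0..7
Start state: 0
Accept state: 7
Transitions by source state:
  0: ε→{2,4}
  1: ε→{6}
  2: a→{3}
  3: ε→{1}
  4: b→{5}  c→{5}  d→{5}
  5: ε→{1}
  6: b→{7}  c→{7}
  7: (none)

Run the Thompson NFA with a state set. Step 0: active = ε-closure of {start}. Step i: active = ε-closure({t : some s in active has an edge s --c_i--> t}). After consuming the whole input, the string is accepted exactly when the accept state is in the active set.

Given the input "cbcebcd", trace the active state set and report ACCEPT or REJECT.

Answer: REJECT

Trace:
S₀ = ε-closure({0}) = {0,2,4}
'c' @ 1: {1,5,6}
'b' @ 2: {7}  (accept∈set)
'c' @ 3: {}  — dead — no transitions
rest 'ebcd' ignored (set empty)
end set {} — state 7 not in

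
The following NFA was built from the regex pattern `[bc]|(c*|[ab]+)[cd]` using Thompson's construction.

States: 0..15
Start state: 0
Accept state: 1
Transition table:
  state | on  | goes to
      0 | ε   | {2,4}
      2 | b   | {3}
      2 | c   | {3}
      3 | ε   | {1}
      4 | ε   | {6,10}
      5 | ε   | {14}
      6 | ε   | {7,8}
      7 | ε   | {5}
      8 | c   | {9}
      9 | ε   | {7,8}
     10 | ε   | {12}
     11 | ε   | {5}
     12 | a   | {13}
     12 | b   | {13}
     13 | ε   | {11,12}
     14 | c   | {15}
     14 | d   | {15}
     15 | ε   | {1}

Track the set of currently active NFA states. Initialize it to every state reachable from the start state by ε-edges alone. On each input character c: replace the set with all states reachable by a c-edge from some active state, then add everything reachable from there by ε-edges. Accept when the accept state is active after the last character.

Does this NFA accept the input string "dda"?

Answer: REJECT

Derivation:
S₀ = ε-closure({0}) = {0,2,4,5,6,7,8,10,12,14}
'd' @ 1: {1,15}  (accept∈set)
'd' @ 2: {}  — dead — no transitions
rest 'a' ignored (set empty)
final: {}; accept 1 not in set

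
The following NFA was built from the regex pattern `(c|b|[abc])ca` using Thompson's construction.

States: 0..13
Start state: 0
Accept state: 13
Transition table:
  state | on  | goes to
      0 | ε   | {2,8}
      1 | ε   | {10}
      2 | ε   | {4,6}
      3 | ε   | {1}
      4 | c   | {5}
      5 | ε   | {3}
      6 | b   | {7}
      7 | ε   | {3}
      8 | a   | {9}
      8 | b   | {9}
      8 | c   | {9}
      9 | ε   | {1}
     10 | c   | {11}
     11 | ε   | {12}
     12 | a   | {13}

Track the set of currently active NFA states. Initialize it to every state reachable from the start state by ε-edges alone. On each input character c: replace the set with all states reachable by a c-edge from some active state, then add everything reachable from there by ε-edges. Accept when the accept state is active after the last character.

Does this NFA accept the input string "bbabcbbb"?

S₀ = ε-closure({0}) = {0,2,4,6,8}
'b' @ 1: {1,3,7,9,10}
'b' @ 2: {}  — no active states
rest 'abcbbb' ignored (set empty)
final: {}; accept 13 not in set

Answer: REJECT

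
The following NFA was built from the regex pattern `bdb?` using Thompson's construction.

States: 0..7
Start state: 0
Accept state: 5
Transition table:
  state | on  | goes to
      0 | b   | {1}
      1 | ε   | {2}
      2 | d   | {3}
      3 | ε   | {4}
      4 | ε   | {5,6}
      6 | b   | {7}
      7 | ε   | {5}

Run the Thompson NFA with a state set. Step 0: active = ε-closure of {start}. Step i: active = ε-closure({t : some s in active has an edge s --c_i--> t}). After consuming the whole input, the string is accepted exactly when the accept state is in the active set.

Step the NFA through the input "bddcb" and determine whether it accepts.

start: ε-closure({0}) = {0}
'b' @ 1: {1,2}
'd' @ 2: {3,4,5,6}  [accepting]
'd' @ 3: {}  — state set empty
rest 'cb' ignored (set empty)
after full input: {}  (accept=5 not in)

Answer: REJECT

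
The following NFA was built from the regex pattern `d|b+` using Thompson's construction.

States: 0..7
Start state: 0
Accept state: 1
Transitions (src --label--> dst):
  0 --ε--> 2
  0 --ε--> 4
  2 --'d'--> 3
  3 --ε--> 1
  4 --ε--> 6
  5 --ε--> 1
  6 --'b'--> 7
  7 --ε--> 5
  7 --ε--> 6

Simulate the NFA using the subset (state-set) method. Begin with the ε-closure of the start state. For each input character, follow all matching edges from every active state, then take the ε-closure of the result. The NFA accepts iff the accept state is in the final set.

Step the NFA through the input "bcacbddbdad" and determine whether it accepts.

start: ε-closure({0}) = {0,2,4,6}
'b' @ 1: {1,5,6,7}  ✓accept
'c' @ 2: {}  — dead — no transitions
rest 'acbddbdad' ignored (set empty)
end set {} — state 1 not in

Answer: REJECT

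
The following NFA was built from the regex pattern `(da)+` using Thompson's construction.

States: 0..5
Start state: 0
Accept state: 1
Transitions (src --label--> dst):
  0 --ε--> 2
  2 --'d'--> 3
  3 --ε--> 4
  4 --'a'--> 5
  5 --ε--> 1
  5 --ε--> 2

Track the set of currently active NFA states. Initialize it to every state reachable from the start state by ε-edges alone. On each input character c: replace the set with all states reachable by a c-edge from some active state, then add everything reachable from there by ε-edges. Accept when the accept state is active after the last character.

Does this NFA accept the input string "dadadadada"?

start: ε-closure({0}) = {0,2}
'd' @ 1: {3,4}
'a' @ 2: {1,2,5}  ✓accept
'd' @ 3: {3,4}
'a' @ 4: {1,2,5}  ✓accept
'd' @ 5: {3,4}
'a' @ 6: {1,2,5}  ✓accept
'd' @ 7: {3,4}
'a' @ 8: {1,2,5}  ✓accept
'd' @ 9: {3,4}
'a' @ 10: {1,2,5}  ✓accept
end set {1,2,5} — state 1 in

Answer: ACCEPT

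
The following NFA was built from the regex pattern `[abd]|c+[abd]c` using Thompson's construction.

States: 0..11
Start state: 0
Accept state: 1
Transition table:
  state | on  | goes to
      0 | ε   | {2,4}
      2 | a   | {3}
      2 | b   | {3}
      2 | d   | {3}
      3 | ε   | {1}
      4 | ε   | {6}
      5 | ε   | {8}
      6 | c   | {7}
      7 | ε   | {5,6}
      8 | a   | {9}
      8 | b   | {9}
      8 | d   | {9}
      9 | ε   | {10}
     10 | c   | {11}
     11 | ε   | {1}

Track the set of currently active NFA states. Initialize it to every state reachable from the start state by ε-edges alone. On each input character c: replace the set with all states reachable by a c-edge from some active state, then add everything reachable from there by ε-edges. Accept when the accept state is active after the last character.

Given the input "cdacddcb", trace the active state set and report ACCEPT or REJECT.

Answer: REJECT

Steps:
start: ε-closure({0}) = {0,2,4,6}
'c' @ 1: {5,6,7,8}
'd' @ 2: {9,10}
'a' @ 3: {}  — state set empty
rest 'cddcb' ignored (set empty)
end set {} — state 1 not in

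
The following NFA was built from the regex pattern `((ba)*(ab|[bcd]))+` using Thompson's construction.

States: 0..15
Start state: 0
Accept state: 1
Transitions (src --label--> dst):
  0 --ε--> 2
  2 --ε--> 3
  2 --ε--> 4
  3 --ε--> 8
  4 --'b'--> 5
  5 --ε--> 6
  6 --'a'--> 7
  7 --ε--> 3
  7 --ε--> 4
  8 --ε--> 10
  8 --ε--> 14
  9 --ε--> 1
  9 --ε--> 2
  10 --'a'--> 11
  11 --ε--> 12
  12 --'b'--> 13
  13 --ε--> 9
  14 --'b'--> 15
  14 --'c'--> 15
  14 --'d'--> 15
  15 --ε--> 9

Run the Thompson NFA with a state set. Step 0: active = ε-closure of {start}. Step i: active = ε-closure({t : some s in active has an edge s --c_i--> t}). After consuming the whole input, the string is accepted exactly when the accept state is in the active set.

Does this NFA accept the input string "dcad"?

start: ε-closure({0}) = {0,2,3,4,8,10,14}
'd' @ 1: {1,2,3,4,8,9,10,14,15}  [accepting]
'c' @ 2: {1,2,3,4,8,9,10,14,15}  [accepting]
'a' @ 3: {11,12}
'd' @ 4: {}  — dead — no transitions
end set {} — state 1 not in

Answer: REJECT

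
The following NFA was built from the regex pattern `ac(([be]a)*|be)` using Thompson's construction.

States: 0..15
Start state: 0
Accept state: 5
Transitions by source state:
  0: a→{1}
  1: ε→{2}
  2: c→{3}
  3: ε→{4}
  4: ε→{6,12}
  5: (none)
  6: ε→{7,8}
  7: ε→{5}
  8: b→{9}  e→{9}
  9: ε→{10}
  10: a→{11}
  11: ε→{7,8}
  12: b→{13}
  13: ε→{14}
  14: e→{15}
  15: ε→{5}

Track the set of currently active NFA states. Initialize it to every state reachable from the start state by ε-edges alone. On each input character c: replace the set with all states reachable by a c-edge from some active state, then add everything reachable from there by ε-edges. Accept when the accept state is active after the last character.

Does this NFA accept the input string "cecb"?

start: ε-closure({0}) = {0}
'c' @ 1: {}  — state set empty
rest 'ecb' ignored (set empty)
after full input: {}  (accept=5 not in)

Answer: REJECT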